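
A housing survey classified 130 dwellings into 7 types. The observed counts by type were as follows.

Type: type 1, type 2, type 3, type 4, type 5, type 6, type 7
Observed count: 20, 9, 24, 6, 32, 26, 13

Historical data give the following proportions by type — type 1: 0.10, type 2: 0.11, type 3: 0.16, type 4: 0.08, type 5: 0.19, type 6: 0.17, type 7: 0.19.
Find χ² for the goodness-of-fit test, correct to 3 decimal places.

Expected counts E_i = n·p_i: 130×0.10 = 13, 130×0.11 = 14.3, 130×0.16 = 20.8, 130×0.08 = 10.4, 130×0.19 = 24.7, 130×0.17 = 22.1, 130×0.19 = 24.7.
type 1: (20 − 13)²/13 = 49/13 = 3.7692
type 2: (9 − 14.3)²/14.3 = 28.09/14.3 = 1.9643
type 3: (24 − 20.8)²/20.8 = 10.24/20.8 = 0.4923
type 4: (6 − 10.4)²/10.4 = 19.36/10.4 = 1.8615
type 5: (32 − 24.7)²/24.7 = 53.29/24.7 = 2.1575
type 6: (26 − 22.1)²/22.1 = 15.21/22.1 = 0.6882
type 7: (13 − 24.7)²/24.7 = 136.89/24.7 = 5.5421
Sum = 16.475

16.475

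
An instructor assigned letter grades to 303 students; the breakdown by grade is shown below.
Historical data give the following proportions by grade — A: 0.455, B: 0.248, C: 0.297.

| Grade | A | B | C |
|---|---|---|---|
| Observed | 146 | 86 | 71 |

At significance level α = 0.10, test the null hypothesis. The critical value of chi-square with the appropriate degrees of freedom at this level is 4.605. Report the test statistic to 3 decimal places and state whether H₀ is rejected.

Expected counts E_i = n·p_i: 303×0.455 = 137.865, 303×0.248 = 75.144, 303×0.297 = 89.991.
A: (146 − 137.865)²/137.865 = 66.178225/137.865 = 0.4800
B: (86 − 75.144)²/75.144 = 117.852736/75.144 = 1.5684
C: (71 − 89.991)²/89.991 = 360.658081/89.991 = 4.0077
Sum = 6.056
df = 2. Since 6.056 > 4.605, we reject H₀.

6.056; reject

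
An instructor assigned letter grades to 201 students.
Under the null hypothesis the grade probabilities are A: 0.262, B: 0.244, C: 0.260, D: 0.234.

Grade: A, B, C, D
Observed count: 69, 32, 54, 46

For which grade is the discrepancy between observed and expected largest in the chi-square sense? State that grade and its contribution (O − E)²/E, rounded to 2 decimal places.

Expected counts E_i = n·p_i: 201×0.262 = 52.662, 201×0.244 = 49.044, 201×0.260 = 52.26, 201×0.234 = 47.034.
χ² = (69−52.662)²/52.662 + (32−49.044)²/49.044 + (54−52.26)²/52.26 + (46−47.034)²/47.034
   = 5.069 + 5.923 + 0.058 + 0.023
The largest term is for B: 5.92.

B, 5.92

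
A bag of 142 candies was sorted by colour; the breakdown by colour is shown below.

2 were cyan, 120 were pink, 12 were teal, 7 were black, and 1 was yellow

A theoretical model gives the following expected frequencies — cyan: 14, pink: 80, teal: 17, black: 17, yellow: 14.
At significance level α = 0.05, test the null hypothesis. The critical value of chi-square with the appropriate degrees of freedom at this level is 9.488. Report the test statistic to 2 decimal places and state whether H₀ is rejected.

cat         O        E   (O−E)²/E
cyan        2       14     10.286
pink      120       80     20.000
teal       12       17      1.471
black       7       17      5.882
yellow      1       14     12.071
Sum = 49.71
df = 4. Since 49.71 > 9.488, we reject H₀.

49.71; reject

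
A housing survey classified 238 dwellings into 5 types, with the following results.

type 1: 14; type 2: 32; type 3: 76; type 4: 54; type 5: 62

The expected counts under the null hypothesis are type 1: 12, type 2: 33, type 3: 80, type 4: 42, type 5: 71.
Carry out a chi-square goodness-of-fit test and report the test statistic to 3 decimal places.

5.133

χ² = (14−12)²/12 + (32−33)²/33 + (76−80)²/80 + (54−42)²/42 + (62−71)²/71
   = 0.3333 + 0.0303 + 0.2000 + 3.4286 + 1.1408
Sum = 5.133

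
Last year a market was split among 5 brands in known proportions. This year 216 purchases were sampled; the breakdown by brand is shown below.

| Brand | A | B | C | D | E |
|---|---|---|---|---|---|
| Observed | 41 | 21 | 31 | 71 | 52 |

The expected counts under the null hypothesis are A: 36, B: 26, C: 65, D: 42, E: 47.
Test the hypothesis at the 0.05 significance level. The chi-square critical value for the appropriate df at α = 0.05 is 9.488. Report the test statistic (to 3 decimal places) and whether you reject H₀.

39.996; reject

A: (41 − 36)²/36 = 25/36 = 0.6944
B: (21 − 26)²/26 = 25/26 = 0.9615
C: (31 − 65)²/65 = 1156/65 = 17.7846
D: (71 − 42)²/42 = 841/42 = 20.0238
E: (52 − 47)²/47 = 25/47 = 0.5319
Sum = 39.996
df = 4. Since 39.996 > 9.488, we reject H₀.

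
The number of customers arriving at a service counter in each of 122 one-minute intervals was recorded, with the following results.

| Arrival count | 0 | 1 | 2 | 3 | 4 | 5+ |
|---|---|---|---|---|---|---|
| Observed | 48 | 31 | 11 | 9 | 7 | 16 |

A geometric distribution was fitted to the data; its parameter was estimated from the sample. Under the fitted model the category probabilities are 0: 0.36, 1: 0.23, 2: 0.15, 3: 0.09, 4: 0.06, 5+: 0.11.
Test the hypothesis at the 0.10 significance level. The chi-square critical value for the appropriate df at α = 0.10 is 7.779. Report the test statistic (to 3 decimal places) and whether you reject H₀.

Expected counts E_i = n·p_i: 122×0.36 = 43.92, 122×0.23 = 28.06, 122×0.15 = 18.3, 122×0.09 = 10.98, 122×0.06 = 7.32, 122×0.11 = 13.42.
χ² = (48−43.92)²/43.92 + (31−28.06)²/28.06 + (11−18.3)²/18.3 + (9−10.98)²/10.98 + (7−7.32)²/7.32 + (16−13.42)²/13.42
   = 0.3790 + 0.3080 + 2.9120 + 0.3570 + 0.0140 + 0.4960
Sum = 4.466
df = 4. Since 4.466 < 7.779, we do not reject H₀.

4.466; do not reject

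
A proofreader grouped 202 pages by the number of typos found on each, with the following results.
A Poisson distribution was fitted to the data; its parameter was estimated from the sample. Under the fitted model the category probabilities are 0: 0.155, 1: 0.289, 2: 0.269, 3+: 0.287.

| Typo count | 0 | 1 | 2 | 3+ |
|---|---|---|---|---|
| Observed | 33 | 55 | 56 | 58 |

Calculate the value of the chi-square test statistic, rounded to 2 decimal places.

0.34

Expected counts E_i = n·p_i: 202×0.155 = 31.31, 202×0.289 = 58.378, 202×0.269 = 54.338, 202×0.287 = 57.974.
0: (33 − 31.31)²/31.31 = 2.8561/31.31 = 0.091
1: (55 − 58.378)²/58.378 = 11.410884/58.378 = 0.195
2: (56 − 54.338)²/54.338 = 2.762244/54.338 = 0.051
3+: (58 − 57.974)²/57.974 = 0.000676/57.974 = 0.000
Sum = 0.34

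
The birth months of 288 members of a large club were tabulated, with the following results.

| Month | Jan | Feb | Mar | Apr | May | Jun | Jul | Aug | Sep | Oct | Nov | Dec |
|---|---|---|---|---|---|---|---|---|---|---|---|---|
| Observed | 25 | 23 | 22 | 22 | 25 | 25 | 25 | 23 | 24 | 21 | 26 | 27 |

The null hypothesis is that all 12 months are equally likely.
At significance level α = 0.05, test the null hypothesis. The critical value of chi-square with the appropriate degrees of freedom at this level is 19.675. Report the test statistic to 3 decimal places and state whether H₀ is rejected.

Under H₀ each category has probability 1/12, so each expected count is 288/12 = 24.
χ² = (25−24)²/24 + (23−24)²/24 + (22−24)²/24 + (22−24)²/24 + (25−24)²/24 + (25−24)²/24 + (25−24)²/24 + (23−24)²/24 + (24−24)²/24 + (21−24)²/24 + (26−24)²/24 + (27−24)²/24
   = 0.0417 + 0.0417 + 0.1667 + 0.1667 + 0.0417 + 0.0417 + 0.0417 + 0.0417 + 0.0000 + 0.3750 + 0.1667 + 0.3750
Sum = 1.500
df = 11. Since 1.500 < 19.675, we do not reject H₀.

1.500; do not reject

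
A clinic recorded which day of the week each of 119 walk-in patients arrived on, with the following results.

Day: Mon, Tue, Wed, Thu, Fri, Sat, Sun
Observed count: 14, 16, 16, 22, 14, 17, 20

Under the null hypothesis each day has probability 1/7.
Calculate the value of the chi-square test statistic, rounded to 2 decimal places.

Expected count for each of the 7 categories: 119/7 = 17.
Mon: (14 − 17)²/17 = 9/17 = 0.529
Tue: (16 − 17)²/17 = 1/17 = 0.059
Wed: (16 − 17)²/17 = 1/17 = 0.059
Thu: (22 − 17)²/17 = 25/17 = 1.471
Fri: (14 − 17)²/17 = 9/17 = 0.529
Sat: (17 − 17)²/17 = 0/17 = 0.000
Sun: (20 − 17)²/17 = 9/17 = 0.529
Sum = 3.18

3.18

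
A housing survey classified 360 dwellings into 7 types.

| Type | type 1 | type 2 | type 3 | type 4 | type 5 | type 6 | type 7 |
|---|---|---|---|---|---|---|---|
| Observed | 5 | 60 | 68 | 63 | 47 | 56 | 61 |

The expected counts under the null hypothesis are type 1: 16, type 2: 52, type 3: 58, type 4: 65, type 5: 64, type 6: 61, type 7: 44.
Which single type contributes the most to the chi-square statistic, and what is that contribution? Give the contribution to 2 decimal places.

type 1, 7.56

cat         O        E   (O−E)²/E
type 1      5       16      7.563
type 2     60       52      1.231
type 3     68       58      1.724
type 4     63       65      0.062
type 5     47       64      4.516
type 6     56       61      0.410
type 7     61       44      6.568
The largest term is for type 1: 7.56.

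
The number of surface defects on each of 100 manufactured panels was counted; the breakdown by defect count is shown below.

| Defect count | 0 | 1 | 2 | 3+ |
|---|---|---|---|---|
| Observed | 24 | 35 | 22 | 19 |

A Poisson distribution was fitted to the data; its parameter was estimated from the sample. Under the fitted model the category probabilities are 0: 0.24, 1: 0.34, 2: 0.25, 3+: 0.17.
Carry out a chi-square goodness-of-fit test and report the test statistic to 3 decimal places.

Expected counts E_i = n·p_i: 100×0.24 = 24, 100×0.34 = 34, 100×0.25 = 25, 100×0.17 = 17.
cat         O        E   (O−E)²/E
0          24       24     0.0000
1          35       34     0.0294
2          22       25     0.3600
3+         19       17     0.2353
Sum = 0.625

0.625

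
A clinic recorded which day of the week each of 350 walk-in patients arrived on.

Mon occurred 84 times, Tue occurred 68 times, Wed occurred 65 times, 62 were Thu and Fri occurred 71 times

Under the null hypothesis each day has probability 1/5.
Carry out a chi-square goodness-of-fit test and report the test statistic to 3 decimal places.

Expected count for each of the 5 categories: 350/5 = 70.
Mon: (84 − 70)²/70 = 196/70 = 2.8000
Tue: (68 − 70)²/70 = 4/70 = 0.0571
Wed: (65 − 70)²/70 = 25/70 = 0.3571
Thu: (62 − 70)²/70 = 64/70 = 0.9143
Fri: (71 − 70)²/70 = 1/70 = 0.0143
Sum = 4.143

4.143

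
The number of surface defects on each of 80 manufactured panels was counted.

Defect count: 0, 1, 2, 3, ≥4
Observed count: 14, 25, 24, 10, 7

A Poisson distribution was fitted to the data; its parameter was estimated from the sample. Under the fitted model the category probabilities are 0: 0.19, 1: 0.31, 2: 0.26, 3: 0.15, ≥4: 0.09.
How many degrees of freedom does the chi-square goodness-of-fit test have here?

3

There are k = 5 categories and 1 parameter estimated from the data, so df = 5 − 1 − 1 = 3.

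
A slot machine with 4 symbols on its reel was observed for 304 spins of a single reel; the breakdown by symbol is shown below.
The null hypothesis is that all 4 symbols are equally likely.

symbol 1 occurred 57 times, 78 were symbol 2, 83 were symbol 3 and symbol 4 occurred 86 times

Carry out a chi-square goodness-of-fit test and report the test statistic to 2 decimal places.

Under H₀ each category has probability 1/4, so each expected count is 304/4 = 76.
cat           O        E   (O−E)²/E
symbol 1     57       76      4.750
symbol 2     78       76      0.053
symbol 3     83       76      0.645
symbol 4     86       76      1.316
Sum = 6.76

6.76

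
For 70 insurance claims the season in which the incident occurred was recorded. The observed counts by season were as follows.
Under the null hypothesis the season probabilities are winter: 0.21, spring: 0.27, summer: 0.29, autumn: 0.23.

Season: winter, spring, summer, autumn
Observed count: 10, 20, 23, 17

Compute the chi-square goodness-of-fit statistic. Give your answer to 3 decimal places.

1.976

Expected counts E_i = n·p_i: 70×0.21 = 14.7, 70×0.27 = 18.9, 70×0.29 = 20.3, 70×0.23 = 16.1.
χ² = (10−14.7)²/14.7 + (20−18.9)²/18.9 + (23−20.3)²/20.3 + (17−16.1)²/16.1
   = 1.5027 + 0.0640 + 0.3591 + 0.0503
Sum = 1.976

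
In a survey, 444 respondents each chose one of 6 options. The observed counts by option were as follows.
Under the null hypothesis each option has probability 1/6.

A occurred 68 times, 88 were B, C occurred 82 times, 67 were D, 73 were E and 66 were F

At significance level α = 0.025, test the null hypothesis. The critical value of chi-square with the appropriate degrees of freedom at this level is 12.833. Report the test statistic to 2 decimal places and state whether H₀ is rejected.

5.54; do not reject

Expected count for each of the 6 categories: 444/6 = 74.
A: (68 − 74)²/74 = 36/74 = 0.486
B: (88 − 74)²/74 = 196/74 = 2.649
C: (82 − 74)²/74 = 64/74 = 0.865
D: (67 − 74)²/74 = 49/74 = 0.662
E: (73 − 74)²/74 = 1/74 = 0.014
F: (66 − 74)²/74 = 64/74 = 0.865
Sum = 5.54
df = 5. Since 5.54 < 12.833, we do not reject H₀.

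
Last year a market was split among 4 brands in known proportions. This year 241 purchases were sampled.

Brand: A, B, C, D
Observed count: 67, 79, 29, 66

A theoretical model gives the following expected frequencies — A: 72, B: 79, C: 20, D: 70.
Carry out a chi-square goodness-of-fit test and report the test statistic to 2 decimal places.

4.63

cat         O        E   (O−E)²/E
A          67       72      0.347
B          79       79      0.000
C          29       20      4.050
D          66       70      0.229
Sum = 4.63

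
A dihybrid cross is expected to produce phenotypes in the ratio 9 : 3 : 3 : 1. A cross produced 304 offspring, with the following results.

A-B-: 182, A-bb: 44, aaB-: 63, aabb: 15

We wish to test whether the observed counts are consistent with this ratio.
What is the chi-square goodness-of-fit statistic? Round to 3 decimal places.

5.146

Ratio total = 16. Expected counts: 304×9/16 = 171, 304×3/16 = 57, 304×3/16 = 57, 304×1/16 = 19.
χ² = (182−171)²/171 + (44−57)²/57 + (63−57)²/57 + (15−19)²/19
   = 0.7076 + 2.9649 + 0.6316 + 0.8421
Sum = 5.146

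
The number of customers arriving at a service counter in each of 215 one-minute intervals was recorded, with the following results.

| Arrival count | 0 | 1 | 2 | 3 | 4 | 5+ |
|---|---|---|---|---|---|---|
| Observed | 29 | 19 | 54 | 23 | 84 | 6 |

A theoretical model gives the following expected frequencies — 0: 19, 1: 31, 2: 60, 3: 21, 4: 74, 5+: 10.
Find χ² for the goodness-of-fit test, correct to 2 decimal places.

0: (29 − 19)²/19 = 100/19 = 5.263
1: (19 − 31)²/31 = 144/31 = 4.645
2: (54 − 60)²/60 = 36/60 = 0.600
3: (23 − 21)²/21 = 4/21 = 0.190
4: (84 − 74)²/74 = 100/74 = 1.351
5+: (6 − 10)²/10 = 16/10 = 1.600
Sum = 13.65

13.65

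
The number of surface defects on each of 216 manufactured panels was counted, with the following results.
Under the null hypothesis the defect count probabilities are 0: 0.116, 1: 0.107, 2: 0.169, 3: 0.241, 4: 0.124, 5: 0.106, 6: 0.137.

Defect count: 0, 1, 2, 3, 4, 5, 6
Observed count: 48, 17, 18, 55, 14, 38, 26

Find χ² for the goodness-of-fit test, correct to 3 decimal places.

Expected counts E_i = n·p_i: 216×0.116 = 25.056, 216×0.107 = 23.112, 216×0.169 = 36.504, 216×0.241 = 52.056, 216×0.124 = 26.784, 216×0.106 = 22.896, 216×0.137 = 29.592.
0: (48 − 25.056)²/25.056 = 526.427136/25.056 = 21.0100
1: (17 − 23.112)²/23.112 = 37.356544/23.112 = 1.6163
2: (18 − 36.504)²/36.504 = 342.398016/36.504 = 9.3797
3: (55 − 52.056)²/52.056 = 8.667136/52.056 = 0.1665
4: (14 − 26.784)²/26.784 = 163.430656/26.784 = 6.1018
5: (38 − 22.896)²/22.896 = 228.130816/22.896 = 9.9638
6: (26 − 29.592)²/29.592 = 12.902464/29.592 = 0.4360
Sum = 48.674

48.674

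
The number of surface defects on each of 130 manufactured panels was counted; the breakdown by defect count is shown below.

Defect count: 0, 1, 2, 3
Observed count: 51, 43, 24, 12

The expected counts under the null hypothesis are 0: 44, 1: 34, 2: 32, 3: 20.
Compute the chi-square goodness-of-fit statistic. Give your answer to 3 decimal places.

0: (51 − 44)²/44 = 49/44 = 1.1136
1: (43 − 34)²/34 = 81/34 = 2.3824
2: (24 − 32)²/32 = 64/32 = 2.0000
3: (12 − 20)²/20 = 64/20 = 3.2000
Sum = 8.696

8.696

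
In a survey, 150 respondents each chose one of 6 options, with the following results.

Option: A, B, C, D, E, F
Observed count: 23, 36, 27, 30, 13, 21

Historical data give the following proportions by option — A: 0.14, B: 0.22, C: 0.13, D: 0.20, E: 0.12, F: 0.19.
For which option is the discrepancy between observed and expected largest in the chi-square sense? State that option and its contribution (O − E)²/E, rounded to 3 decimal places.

C, 2.885

Expected counts E_i = n·p_i: 150×0.14 = 21, 150×0.22 = 33, 150×0.13 = 19.5, 150×0.20 = 30, 150×0.12 = 18, 150×0.19 = 28.5.
χ² = (23−21)²/21 + (36−33)²/33 + (27−19.5)²/19.5 + (30−30)²/30 + (13−18)²/18 + (21−28.5)²/28.5
   = 0.1905 + 0.2727 + 2.8846 + 0.0000 + 1.3889 + 1.9737
The largest term is for C: 2.885.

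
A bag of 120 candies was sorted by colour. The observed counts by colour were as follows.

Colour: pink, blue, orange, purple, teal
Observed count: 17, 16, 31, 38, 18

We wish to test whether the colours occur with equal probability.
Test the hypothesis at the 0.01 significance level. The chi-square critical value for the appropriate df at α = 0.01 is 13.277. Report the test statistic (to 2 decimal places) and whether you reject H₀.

Under H₀ each category has probability 1/5, so each expected count is 120/5 = 24.
cat         O        E   (O−E)²/E
pink       17       24      2.042
blue       16       24      2.667
orange     31       24      2.042
purple     38       24      8.167
teal       18       24      1.500
Sum = 16.42
df = 4. Since 16.42 > 13.277, we reject H₀.

16.42; reject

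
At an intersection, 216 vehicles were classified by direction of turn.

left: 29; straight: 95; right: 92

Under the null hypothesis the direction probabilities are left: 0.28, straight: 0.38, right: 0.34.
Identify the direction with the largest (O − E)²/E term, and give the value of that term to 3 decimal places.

left, 16.385

Expected counts E_i = n·p_i: 216×0.28 = 60.48, 216×0.38 = 82.08, 216×0.34 = 73.44.
cat           O        E   (O−E)²/E
left         29    60.48    16.3854
straight     95    82.08     2.0337
right        92    73.44     4.6905
The largest term is for left: 16.385.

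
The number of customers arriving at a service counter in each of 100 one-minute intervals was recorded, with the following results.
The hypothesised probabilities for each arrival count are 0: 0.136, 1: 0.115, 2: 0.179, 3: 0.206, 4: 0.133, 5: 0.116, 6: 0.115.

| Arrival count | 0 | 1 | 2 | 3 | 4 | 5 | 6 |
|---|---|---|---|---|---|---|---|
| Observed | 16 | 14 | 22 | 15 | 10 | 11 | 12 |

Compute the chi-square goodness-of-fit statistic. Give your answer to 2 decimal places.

4.30

Expected counts E_i = n·p_i: 100×0.136 = 13.6, 100×0.115 = 11.5, 100×0.179 = 17.9, 100×0.206 = 20.6, 100×0.133 = 13.3, 100×0.116 = 11.6, 100×0.115 = 11.5.
0: (16 − 13.6)²/13.6 = 5.76/13.6 = 0.424
1: (14 − 11.5)²/11.5 = 6.25/11.5 = 0.543
2: (22 − 17.9)²/17.9 = 16.81/17.9 = 0.939
3: (15 − 20.6)²/20.6 = 31.36/20.6 = 1.522
4: (10 − 13.3)²/13.3 = 10.89/13.3 = 0.819
5: (11 − 11.6)²/11.6 = 0.36/11.6 = 0.031
6: (12 − 11.5)²/11.5 = 0.25/11.5 = 0.022
Sum = 4.30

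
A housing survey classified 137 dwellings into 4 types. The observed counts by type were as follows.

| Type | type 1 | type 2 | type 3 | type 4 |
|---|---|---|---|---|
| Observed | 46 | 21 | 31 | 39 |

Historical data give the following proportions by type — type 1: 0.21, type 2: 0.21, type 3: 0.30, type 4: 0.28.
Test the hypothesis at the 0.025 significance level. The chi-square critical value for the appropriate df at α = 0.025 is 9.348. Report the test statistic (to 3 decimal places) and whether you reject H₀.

Expected counts E_i = n·p_i: 137×0.21 = 28.77, 137×0.21 = 28.77, 137×0.30 = 41.1, 137×0.28 = 38.36.
cat         O        E   (O−E)²/E
type 1     46    28.77    10.3188
type 2     21    28.77     2.0985
type 3     31     41.1     2.4820
type 4     39    38.36     0.0107
Sum = 14.910
df = 3. Since 14.910 > 9.348, we reject H₀.

14.910; reject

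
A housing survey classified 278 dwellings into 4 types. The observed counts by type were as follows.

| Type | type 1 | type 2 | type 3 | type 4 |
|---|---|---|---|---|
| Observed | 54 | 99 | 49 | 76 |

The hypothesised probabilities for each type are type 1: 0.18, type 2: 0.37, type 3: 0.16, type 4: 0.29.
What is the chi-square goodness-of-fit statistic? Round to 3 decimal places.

Expected counts E_i = n·p_i: 278×0.18 = 50.04, 278×0.37 = 102.86, 278×0.16 = 44.48, 278×0.29 = 80.62.
type 1: (54 − 50.04)²/50.04 = 15.6816/50.04 = 0.3134
type 2: (99 − 102.86)²/102.86 = 14.8996/102.86 = 0.1449
type 3: (49 − 44.48)²/44.48 = 20.4304/44.48 = 0.4593
type 4: (76 − 80.62)²/80.62 = 21.3444/80.62 = 0.2648
Sum = 1.182

1.182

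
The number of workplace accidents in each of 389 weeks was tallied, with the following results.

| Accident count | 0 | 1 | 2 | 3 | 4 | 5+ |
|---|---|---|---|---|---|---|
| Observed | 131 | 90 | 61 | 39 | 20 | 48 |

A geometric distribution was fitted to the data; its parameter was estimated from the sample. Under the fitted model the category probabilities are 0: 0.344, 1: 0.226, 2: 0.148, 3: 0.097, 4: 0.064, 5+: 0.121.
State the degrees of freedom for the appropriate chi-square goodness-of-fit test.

4

There are k = 6 categories and 1 parameter estimated from the data, so df = 6 − 1 − 1 = 4.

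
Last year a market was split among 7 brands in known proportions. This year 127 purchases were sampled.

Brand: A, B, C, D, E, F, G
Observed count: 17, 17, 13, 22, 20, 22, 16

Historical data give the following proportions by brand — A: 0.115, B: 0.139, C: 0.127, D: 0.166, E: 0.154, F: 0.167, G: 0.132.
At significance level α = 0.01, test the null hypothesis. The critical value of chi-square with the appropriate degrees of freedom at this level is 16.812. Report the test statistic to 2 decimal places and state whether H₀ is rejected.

1.14; do not reject

Expected counts E_i = n·p_i: 127×0.115 = 14.605, 127×0.139 = 17.653, 127×0.127 = 16.129, 127×0.166 = 21.082, 127×0.154 = 19.558, 127×0.167 = 21.209, 127×0.132 = 16.764.
cat         O        E   (O−E)²/E
A          17   14.605      0.393
B          17   17.653      0.024
C          13   16.129      0.607
D          22   21.082      0.040
E          20   19.558      0.010
F          22   21.209      0.030
G          16   16.764      0.035
Sum = 1.14
df = 6. Since 1.14 < 16.812, we do not reject H₀.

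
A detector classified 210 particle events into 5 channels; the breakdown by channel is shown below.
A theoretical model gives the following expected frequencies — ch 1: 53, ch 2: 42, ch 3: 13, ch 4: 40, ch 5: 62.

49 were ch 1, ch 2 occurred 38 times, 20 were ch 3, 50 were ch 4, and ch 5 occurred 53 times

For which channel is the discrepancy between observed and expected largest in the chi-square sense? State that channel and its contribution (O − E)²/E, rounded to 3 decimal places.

ch 3, 3.769

χ² = (49−53)²/53 + (38−42)²/42 + (20−13)²/13 + (50−40)²/40 + (53−62)²/62
   = 0.3019 + 0.3810 + 3.7692 + 2.5000 + 1.3065
The largest term is for ch 3: 3.769.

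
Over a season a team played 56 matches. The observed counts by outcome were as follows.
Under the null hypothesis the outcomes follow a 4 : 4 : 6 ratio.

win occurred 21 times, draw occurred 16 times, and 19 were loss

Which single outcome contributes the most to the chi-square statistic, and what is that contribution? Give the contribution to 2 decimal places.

win, 1.56

Ratio total = 14. Expected counts: 56×4/14 = 16, 56×4/14 = 16, 56×6/14 = 24.
χ² = (21−16)²/16 + (16−16)²/16 + (19−24)²/24
   = 1.563 + 0.000 + 1.042
The largest term is for win: 1.56.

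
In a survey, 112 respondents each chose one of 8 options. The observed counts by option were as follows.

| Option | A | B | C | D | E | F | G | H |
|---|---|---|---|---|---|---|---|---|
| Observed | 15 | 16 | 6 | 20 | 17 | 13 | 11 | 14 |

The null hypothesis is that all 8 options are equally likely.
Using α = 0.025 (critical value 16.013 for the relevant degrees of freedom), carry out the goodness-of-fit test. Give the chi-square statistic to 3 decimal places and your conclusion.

Expected count for each of the 8 categories: 112/8 = 14.
A: (15 − 14)²/14 = 1/14 = 0.0714
B: (16 − 14)²/14 = 4/14 = 0.2857
C: (6 − 14)²/14 = 64/14 = 4.5714
D: (20 − 14)²/14 = 36/14 = 2.5714
E: (17 − 14)²/14 = 9/14 = 0.6429
F: (13 − 14)²/14 = 1/14 = 0.0714
G: (11 − 14)²/14 = 9/14 = 0.6429
H: (14 − 14)²/14 = 0/14 = 0.0000
Sum = 8.857
df = 7. Since 8.857 < 16.013, we do not reject H₀.

8.857; do not reject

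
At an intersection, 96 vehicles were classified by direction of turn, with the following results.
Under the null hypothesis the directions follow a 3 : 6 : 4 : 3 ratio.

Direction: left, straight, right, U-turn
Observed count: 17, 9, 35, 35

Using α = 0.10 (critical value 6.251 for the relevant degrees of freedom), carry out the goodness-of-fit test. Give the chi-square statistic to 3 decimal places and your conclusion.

Ratio total = 16. Expected counts: 96×3/16 = 18, 96×6/16 = 36, 96×4/16 = 24, 96×3/16 = 18.
χ² = (17−18)²/18 + (9−36)²/36 + (35−24)²/24 + (35−18)²/18
   = 0.0556 + 20.2500 + 5.0417 + 16.0556
Sum = 41.403
df = 3. Since 41.403 > 6.251, we reject H₀.

41.403; reject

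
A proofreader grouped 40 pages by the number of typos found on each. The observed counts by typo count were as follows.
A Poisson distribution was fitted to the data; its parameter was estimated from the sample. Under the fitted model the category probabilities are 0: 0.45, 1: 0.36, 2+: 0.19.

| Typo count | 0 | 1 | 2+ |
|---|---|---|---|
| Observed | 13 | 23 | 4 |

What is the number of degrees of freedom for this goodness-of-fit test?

There are k = 3 categories and 1 parameter estimated from the data, so df = 3 − 1 − 1 = 1.

1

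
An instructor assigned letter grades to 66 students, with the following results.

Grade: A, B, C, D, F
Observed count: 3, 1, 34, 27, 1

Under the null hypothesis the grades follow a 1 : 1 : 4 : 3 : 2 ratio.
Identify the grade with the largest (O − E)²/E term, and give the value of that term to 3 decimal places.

F, 10.083

Ratio total = 11. Expected counts: 66×1/11 = 6, 66×1/11 = 6, 66×4/11 = 24, 66×3/11 = 18, 66×2/11 = 12.
cat         O        E   (O−E)²/E
A           3        6     1.5000
B           1        6     4.1667
C          34       24     4.1667
D          27       18     4.5000
F           1       12    10.0833
The largest term is for F: 10.083.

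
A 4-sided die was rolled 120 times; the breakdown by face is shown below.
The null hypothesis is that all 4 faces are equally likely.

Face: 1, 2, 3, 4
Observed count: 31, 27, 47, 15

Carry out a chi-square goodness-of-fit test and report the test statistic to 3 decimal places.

17.467

Under H₀ each category has probability 1/4, so each expected count is 120/4 = 30.
1: (31 − 30)²/30 = 1/30 = 0.0333
2: (27 − 30)²/30 = 9/30 = 0.3000
3: (47 − 30)²/30 = 289/30 = 9.6333
4: (15 − 30)²/30 = 225/30 = 7.5000
Sum = 17.467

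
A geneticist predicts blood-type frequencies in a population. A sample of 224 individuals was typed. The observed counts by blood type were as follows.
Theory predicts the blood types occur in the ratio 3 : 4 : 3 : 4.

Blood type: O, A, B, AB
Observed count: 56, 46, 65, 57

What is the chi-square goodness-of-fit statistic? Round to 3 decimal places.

Ratio total = 14. Expected counts: 224×3/14 = 48, 224×4/14 = 64, 224×3/14 = 48, 224×4/14 = 64.
χ² = (56−48)²/48 + (46−64)²/64 + (65−48)²/48 + (57−64)²/64
   = 1.3333 + 5.0625 + 6.0208 + 0.7656
Sum = 13.182

13.182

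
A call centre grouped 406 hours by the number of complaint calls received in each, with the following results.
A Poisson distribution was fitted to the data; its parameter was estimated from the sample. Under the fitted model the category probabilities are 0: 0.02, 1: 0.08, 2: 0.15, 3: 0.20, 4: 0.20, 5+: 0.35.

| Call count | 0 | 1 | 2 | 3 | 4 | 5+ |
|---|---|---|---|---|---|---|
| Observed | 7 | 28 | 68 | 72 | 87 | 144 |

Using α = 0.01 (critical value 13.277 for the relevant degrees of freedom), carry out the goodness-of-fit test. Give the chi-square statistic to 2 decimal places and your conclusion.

Expected counts E_i = n·p_i: 406×0.02 = 8.12, 406×0.08 = 32.48, 406×0.15 = 60.9, 406×0.20 = 81.2, 406×0.20 = 81.2, 406×0.35 = 142.1.
cat         O        E   (O−E)²/E
0           7     8.12      0.154
1          28    32.48      0.618
2          68     60.9      0.828
3          72     81.2      1.042
4          87     81.2      0.414
5+        144    142.1      0.025
Sum = 3.08
df = 4. Since 3.08 < 13.277, we do not reject H₀.

3.08; do not reject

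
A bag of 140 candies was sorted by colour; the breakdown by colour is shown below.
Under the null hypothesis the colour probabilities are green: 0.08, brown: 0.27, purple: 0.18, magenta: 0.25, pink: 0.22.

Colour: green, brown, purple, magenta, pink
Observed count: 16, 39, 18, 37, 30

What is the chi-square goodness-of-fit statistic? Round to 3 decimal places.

4.287

Expected counts E_i = n·p_i: 140×0.08 = 11.2, 140×0.27 = 37.8, 140×0.18 = 25.2, 140×0.25 = 35, 140×0.22 = 30.8.
χ² = (16−11.2)²/11.2 + (39−37.8)²/37.8 + (18−25.2)²/25.2 + (37−35)²/35 + (30−30.8)²/30.8
   = 2.0571 + 0.0381 + 2.0571 + 0.1143 + 0.0208
Sum = 4.287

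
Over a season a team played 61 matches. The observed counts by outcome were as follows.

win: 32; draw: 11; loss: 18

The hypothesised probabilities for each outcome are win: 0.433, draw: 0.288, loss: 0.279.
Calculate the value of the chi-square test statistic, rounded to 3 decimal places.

Expected counts E_i = n·p_i: 61×0.433 = 26.413, 61×0.288 = 17.568, 61×0.279 = 17.019.
χ² = (32−26.413)²/26.413 + (11−17.568)²/17.568 + (18−17.019)²/17.019
   = 1.1818 + 2.4555 + 0.0565
Sum = 3.694

3.694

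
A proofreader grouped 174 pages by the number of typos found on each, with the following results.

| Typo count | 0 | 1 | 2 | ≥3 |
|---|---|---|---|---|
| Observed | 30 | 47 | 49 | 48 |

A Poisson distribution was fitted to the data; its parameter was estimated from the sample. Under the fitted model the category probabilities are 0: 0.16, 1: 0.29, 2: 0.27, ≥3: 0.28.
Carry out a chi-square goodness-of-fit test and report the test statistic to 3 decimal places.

0.502

Expected counts E_i = n·p_i: 174×0.16 = 27.84, 174×0.29 = 50.46, 174×0.27 = 46.98, 174×0.28 = 48.72.
0: (30 − 27.84)²/27.84 = 4.6656/27.84 = 0.1676
1: (47 − 50.46)²/50.46 = 11.9716/50.46 = 0.2372
2: (49 − 46.98)²/46.98 = 4.0804/46.98 = 0.0869
≥3: (48 − 48.72)²/48.72 = 0.5184/48.72 = 0.0106
Sum = 0.502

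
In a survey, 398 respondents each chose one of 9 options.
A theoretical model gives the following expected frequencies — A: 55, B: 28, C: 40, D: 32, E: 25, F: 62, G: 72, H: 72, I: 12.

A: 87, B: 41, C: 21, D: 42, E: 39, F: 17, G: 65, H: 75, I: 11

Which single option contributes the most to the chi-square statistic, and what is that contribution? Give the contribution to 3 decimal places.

χ² = (87−55)²/55 + (41−28)²/28 + (21−40)²/40 + (42−32)²/32 + (39−25)²/25 + (17−62)²/62 + (65−72)²/72 + (75−72)²/72 + (11−12)²/12
   = 18.6182 + 6.0357 + 9.0250 + 3.1250 + 7.8400 + 32.6613 + 0.6806 + 0.1250 + 0.0833
The largest term is for F: 32.661.

F, 32.661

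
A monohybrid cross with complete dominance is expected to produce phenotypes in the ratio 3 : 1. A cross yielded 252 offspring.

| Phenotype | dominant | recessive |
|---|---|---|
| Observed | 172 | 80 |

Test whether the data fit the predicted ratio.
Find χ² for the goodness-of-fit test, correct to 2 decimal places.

6.12

Ratio total = 4. Expected counts: 252×3/4 = 189, 252×1/4 = 63.
cat            O        E   (O−E)²/E
dominant     172      189      1.529
recessive     80       63      4.587
Sum = 6.12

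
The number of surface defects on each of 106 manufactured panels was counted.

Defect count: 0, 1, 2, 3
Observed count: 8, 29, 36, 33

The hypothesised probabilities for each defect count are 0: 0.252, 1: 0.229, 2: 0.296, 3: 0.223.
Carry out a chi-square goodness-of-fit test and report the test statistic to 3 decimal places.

Expected counts E_i = n·p_i: 106×0.252 = 26.712, 106×0.229 = 24.274, 106×0.296 = 31.376, 106×0.223 = 23.638.
0: (8 − 26.712)²/26.712 = 350.138944/26.712 = 13.1079
1: (29 − 24.274)²/24.274 = 22.335076/24.274 = 0.9201
2: (36 − 31.376)²/31.376 = 21.381376/31.376 = 0.6815
3: (33 − 23.638)²/23.638 = 87.647044/23.638 = 3.7079
Sum = 18.417

18.417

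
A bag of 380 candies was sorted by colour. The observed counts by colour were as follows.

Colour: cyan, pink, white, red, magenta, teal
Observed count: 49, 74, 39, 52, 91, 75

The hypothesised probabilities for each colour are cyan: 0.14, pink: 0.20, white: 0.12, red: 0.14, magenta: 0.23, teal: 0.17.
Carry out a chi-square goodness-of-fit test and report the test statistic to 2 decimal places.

3.19

Expected counts E_i = n·p_i: 380×0.14 = 53.2, 380×0.20 = 76, 380×0.12 = 45.6, 380×0.14 = 53.2, 380×0.23 = 87.4, 380×0.17 = 64.6.
χ² = (49−53.2)²/53.2 + (74−76)²/76 + (39−45.6)²/45.6 + (52−53.2)²/53.2 + (91−87.4)²/87.4 + (75−64.6)²/64.6
   = 0.332 + 0.053 + 0.955 + 0.027 + 0.148 + 1.674
Sum = 3.19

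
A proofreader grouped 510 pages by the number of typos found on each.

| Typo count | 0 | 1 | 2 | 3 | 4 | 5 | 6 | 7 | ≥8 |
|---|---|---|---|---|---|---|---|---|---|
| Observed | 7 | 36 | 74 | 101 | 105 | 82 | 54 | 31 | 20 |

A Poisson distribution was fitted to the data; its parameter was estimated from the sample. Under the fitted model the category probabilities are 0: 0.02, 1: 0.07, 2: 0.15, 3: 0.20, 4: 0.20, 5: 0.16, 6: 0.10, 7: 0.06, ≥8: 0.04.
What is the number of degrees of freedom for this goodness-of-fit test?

7

There are k = 9 categories and 1 parameter estimated from the data, so df = 9 − 1 − 1 = 7.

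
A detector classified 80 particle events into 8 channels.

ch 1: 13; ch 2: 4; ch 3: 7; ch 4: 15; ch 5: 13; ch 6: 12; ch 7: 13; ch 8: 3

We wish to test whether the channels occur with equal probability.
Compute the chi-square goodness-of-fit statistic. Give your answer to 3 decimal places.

Under H₀ each category has probability 1/8, so each expected count is 80/8 = 10.
χ² = (13−10)²/10 + (4−10)²/10 + (7−10)²/10 + (15−10)²/10 + (13−10)²/10 + (12−10)²/10 + (13−10)²/10 + (3−10)²/10
   = 0.9000 + 3.6000 + 0.9000 + 2.5000 + 0.9000 + 0.4000 + 0.9000 + 4.9000
Sum = 15.000

15.000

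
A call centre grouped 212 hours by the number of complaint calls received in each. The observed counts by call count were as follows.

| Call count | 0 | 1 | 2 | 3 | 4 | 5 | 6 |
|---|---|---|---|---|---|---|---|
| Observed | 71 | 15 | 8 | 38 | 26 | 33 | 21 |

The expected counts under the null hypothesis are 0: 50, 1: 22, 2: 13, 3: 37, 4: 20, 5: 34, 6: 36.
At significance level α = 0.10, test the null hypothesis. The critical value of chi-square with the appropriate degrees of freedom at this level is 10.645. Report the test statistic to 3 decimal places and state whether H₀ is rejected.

χ² = (71−50)²/50 + (15−22)²/22 + (8−13)²/13 + (38−37)²/37 + (26−20)²/20 + (33−34)²/34 + (21−36)²/36
   = 8.8200 + 2.2273 + 1.9231 + 0.0270 + 1.8000 + 0.0294 + 6.2500
Sum = 21.077
df = 6. Since 21.077 > 10.645, we reject H₀.

21.077; reject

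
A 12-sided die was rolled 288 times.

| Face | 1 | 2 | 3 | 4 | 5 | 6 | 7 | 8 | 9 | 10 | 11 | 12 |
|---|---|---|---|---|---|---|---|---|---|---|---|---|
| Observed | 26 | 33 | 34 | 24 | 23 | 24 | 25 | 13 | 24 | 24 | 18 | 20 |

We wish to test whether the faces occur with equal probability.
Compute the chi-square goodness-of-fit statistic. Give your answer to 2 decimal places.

Expected count for each of the 12 categories: 288/12 = 24.
1: (26 − 24)²/24 = 4/24 = 0.167
2: (33 − 24)²/24 = 81/24 = 3.375
3: (34 − 24)²/24 = 100/24 = 4.167
4: (24 − 24)²/24 = 0/24 = 0.000
5: (23 − 24)²/24 = 1/24 = 0.042
6: (24 − 24)²/24 = 0/24 = 0.000
7: (25 − 24)²/24 = 1/24 = 0.042
8: (13 − 24)²/24 = 121/24 = 5.042
9: (24 − 24)²/24 = 0/24 = 0.000
10: (24 − 24)²/24 = 0/24 = 0.000
11: (18 − 24)²/24 = 36/24 = 1.500
12: (20 − 24)²/24 = 16/24 = 0.667
Sum = 15.00

15.00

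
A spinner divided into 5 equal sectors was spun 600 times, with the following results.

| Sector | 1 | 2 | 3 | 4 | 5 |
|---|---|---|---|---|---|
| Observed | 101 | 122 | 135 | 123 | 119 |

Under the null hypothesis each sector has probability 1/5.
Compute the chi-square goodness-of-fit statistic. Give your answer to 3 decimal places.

Under H₀ each category has probability 1/5, so each expected count is 600/5 = 120.
χ² = (101−120)²/120 + (122−120)²/120 + (135−120)²/120 + (123−120)²/120 + (119−120)²/120
   = 3.0083 + 0.0333 + 1.8750 + 0.0750 + 0.0083
Sum = 5.000

5.000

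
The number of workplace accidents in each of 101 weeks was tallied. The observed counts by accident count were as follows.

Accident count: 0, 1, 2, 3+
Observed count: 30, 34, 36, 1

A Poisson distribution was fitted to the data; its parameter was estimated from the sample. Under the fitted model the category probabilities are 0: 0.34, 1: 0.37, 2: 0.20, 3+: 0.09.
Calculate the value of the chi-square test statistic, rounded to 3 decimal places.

20.411

Expected counts E_i = n·p_i: 101×0.34 = 34.34, 101×0.37 = 37.37, 101×0.20 = 20.2, 101×0.09 = 9.09.
cat         O        E   (O−E)²/E
0          30    34.34     0.5485
1          34    37.37     0.3039
2          36     20.2    12.3584
3+          1     9.09     7.2000
Sum = 20.411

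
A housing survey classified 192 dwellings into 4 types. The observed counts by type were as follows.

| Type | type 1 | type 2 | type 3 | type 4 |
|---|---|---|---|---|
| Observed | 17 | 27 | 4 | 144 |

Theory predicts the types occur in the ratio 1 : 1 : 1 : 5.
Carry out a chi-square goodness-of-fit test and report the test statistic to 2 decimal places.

23.88

Ratio total = 8. Expected counts: 192×1/8 = 24, 192×1/8 = 24, 192×1/8 = 24, 192×5/8 = 120.
cat         O        E   (O−E)²/E
type 1     17       24      2.042
type 2     27       24      0.375
type 3      4       24     16.667
type 4    144      120      4.800
Sum = 23.88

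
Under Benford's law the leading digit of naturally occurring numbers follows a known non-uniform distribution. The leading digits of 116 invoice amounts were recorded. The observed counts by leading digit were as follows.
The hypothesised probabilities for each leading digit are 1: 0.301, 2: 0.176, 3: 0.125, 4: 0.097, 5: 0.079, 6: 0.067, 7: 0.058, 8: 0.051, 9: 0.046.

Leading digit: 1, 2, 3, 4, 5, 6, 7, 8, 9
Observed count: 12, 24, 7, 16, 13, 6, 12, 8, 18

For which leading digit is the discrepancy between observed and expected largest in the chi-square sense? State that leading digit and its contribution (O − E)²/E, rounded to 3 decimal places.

9, 30.056

Expected counts E_i = n·p_i: 116×0.301 = 34.916, 116×0.176 = 20.416, 116×0.125 = 14.5, 116×0.097 = 11.252, 116×0.079 = 9.164, 116×0.067 = 7.772, 116×0.058 = 6.728, 116×0.051 = 5.916, 116×0.046 = 5.336.
1: (12 − 34.916)²/34.916 = 525.143056/34.916 = 15.0402
2: (24 − 20.416)²/20.416 = 12.845056/20.416 = 0.6292
3: (7 − 14.5)²/14.5 = 56.25/14.5 = 3.8793
4: (16 − 11.252)²/11.252 = 22.543504/11.252 = 2.0035
5: (13 − 9.164)²/9.164 = 14.714896/9.164 = 1.6057
6: (6 − 7.772)²/7.772 = 3.139984/7.772 = 0.4040
7: (12 − 6.728)²/6.728 = 27.793984/6.728 = 4.1311
8: (8 − 5.916)²/5.916 = 4.343056/5.916 = 0.7341
9: (18 − 5.336)²/5.336 = 160.376896/5.336 = 30.0556
The largest term is for 9: 30.056.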